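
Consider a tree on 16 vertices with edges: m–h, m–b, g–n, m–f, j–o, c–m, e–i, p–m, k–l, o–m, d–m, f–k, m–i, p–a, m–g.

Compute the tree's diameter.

A longest path is l-k-f-m-g-n, with 5 edges.

5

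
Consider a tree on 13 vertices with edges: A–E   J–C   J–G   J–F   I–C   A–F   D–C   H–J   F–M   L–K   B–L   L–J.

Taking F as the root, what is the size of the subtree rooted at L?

The subtree rooted at L contains: L, K, B — 3 nodes.

3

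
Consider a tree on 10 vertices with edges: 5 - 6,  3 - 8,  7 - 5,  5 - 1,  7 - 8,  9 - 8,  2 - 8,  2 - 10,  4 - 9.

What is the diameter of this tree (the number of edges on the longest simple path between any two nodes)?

A longest path is 6-5-7-8-9-4, with 5 edges.

5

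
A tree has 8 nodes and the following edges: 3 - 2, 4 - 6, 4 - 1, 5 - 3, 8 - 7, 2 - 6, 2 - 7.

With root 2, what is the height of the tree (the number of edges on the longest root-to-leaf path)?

The longest root-to-leaf path is 2 – 6 – 4 – 1 (3 edges).

3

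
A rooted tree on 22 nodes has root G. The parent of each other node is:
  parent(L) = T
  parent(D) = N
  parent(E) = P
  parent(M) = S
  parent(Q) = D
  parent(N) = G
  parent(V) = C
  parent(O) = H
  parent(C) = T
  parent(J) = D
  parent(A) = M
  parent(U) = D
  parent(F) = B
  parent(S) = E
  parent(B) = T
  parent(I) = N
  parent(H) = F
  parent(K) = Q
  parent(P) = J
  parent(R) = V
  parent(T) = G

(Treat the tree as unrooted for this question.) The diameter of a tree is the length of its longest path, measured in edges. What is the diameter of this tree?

13

A longest path is A – M – S – E – P – J – D – N – G – T – B – F – H – O, with 13 edges.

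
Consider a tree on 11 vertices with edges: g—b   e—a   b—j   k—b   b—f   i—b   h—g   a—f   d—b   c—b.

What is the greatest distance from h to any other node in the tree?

5

A farthest node from h is e.
The path h–g–b–f–a–e has 5 edges.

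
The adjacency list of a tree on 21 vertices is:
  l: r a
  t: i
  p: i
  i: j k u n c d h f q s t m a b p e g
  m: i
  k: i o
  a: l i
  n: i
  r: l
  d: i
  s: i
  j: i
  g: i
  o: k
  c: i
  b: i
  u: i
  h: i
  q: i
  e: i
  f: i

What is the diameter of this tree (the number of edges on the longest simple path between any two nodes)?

A longest path is r – l – a – i – k – o, with 5 edges.

5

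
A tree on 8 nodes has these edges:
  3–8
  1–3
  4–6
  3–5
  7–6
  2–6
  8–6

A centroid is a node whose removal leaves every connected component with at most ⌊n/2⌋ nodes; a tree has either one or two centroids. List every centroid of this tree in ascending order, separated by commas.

6, 8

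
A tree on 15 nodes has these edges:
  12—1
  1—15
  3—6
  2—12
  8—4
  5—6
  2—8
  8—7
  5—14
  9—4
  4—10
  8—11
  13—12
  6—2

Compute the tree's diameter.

6

A longest path is 14–5–6–2–12–1–15, with 6 edges.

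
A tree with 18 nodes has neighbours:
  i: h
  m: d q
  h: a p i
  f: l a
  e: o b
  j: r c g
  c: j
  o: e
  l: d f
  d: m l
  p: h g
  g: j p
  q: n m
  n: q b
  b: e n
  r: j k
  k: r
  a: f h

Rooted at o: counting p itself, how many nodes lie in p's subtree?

The subtree rooted at p contains: p, g, j, r, c, k — 6 nodes.

6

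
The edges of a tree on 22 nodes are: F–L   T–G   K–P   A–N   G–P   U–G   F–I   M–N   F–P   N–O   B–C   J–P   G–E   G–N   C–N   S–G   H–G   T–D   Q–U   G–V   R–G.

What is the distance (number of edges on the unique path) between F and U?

3

Walking from F: F–P–G–U. Length 3.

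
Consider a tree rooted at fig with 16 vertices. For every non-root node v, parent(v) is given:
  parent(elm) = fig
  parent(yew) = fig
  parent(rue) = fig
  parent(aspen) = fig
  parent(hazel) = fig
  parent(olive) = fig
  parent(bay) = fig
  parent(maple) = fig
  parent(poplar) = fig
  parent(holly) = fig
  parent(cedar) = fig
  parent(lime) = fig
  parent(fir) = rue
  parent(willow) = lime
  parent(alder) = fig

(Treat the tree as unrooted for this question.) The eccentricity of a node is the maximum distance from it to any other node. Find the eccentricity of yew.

Distances from yew peak at 3, attained at willow (fir also at distance 3).
yew–fig–lime–willow

3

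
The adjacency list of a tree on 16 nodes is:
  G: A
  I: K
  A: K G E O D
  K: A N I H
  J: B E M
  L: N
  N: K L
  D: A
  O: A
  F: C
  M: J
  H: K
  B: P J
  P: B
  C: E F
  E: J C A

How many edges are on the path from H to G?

H – K – A – G: 3 edges.

3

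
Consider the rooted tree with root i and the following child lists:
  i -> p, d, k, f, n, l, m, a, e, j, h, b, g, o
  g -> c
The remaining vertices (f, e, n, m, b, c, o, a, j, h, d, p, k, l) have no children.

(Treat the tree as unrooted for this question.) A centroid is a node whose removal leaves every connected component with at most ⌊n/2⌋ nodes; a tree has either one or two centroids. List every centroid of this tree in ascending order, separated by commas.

i

Removing i splits the tree into components of sizes 2, 1, 1, 1, 1, 1, 1, 1, 1, 1, 1, 1, 1, 1; the largest is 2 ≤ ⌊16/2⌋ = 8.
No neighbour of i does as well, so i is the unique centroid.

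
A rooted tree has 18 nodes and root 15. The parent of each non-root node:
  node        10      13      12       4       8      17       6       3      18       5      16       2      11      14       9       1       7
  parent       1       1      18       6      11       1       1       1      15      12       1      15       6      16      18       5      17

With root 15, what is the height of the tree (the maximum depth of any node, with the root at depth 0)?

7

A deepest node is 8, reached by 15 → 18 → 12 → 5 → 1 → 6 → 11 → 8.
That path has 7 edges, so the height is 7.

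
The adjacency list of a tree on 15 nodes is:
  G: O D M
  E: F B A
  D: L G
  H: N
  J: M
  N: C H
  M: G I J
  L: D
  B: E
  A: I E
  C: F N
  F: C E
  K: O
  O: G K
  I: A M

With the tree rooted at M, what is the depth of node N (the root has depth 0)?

6

Path from M to N: M–I–A–E–F–C–N, which has 6 edges.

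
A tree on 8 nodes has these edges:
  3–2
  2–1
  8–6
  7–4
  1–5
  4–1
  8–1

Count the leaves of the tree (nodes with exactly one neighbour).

4

The leaves are 3, 5, 6, 7.
That is 4 leaves.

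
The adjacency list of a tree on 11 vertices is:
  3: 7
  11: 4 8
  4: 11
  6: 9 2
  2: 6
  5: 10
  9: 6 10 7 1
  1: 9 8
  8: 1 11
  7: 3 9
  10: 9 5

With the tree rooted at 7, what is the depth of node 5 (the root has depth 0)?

Climbing from 5 to the root: 5–10–9–7. That's 3 steps.

3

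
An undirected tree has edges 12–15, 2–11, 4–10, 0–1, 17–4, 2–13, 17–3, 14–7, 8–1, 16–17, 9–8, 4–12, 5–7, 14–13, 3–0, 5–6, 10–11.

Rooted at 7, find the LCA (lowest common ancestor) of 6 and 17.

7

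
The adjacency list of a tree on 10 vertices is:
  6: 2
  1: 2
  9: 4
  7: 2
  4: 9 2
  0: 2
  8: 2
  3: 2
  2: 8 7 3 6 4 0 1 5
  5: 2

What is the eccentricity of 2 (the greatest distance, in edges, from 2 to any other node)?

Distances from 2 peak at 2, attained at 9.
2 – 4 – 9

2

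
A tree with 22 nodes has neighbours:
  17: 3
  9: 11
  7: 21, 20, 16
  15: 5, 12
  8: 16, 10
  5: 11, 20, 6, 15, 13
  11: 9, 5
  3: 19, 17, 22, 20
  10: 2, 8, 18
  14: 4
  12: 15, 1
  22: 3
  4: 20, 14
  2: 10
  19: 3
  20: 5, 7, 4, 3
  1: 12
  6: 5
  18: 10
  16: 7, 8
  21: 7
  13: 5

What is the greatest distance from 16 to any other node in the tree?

The node farthest from 16 is 1, via 16 – 7 – 20 – 5 – 15 – 12 – 1 — 6 edges.

6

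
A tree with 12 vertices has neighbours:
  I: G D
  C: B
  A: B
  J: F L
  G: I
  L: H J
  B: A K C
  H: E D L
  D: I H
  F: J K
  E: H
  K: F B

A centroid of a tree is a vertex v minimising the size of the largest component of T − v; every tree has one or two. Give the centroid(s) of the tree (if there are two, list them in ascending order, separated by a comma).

Removing J splits the tree into components of sizes 6, 5; the largest is 6 ≤ ⌊12/2⌋ = 6.
Its neighbour L also leaves a largest component of size 6, so both are centroids.

J, L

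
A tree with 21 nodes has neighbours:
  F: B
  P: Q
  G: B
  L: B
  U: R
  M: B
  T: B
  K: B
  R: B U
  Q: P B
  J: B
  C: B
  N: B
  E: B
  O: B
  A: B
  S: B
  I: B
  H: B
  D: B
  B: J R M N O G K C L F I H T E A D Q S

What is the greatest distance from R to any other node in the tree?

Distances from R peak at 3, attained at P.
R–B–Q–P

3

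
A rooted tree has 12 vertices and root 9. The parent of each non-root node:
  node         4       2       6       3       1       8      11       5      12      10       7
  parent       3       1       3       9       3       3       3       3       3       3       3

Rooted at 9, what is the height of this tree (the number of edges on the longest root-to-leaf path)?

3

The longest root-to-leaf path is 9-3-1-2 (3 edges).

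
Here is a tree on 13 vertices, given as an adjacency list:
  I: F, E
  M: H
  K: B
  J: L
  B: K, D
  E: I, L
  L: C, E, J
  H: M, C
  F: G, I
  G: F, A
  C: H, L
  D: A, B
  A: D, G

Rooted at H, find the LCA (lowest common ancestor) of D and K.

D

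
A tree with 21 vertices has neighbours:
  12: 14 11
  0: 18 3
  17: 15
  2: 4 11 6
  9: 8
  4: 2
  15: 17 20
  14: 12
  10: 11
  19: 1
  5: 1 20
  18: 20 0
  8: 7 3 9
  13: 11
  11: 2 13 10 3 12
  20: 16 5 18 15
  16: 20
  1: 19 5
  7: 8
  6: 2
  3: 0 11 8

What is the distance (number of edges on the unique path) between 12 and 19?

The path is 12–11–3–0–18–20–5–1–19, which has 8 edges.

8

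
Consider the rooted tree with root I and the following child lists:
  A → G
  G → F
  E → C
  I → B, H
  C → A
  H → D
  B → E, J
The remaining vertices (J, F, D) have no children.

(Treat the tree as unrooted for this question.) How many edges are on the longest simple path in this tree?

A longest path is D – H – I – B – E – C – A – G – F, with 8 edges.

8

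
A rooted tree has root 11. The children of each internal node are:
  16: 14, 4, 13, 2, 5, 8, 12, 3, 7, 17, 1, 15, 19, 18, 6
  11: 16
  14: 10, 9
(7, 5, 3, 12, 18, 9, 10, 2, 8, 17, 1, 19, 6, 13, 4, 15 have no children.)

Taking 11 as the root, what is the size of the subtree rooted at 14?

3

14's subtree: {14, 9, 10}, size 3.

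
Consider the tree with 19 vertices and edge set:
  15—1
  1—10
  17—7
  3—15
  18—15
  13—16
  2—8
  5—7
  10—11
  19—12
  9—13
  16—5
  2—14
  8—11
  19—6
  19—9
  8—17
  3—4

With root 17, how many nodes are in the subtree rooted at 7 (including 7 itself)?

8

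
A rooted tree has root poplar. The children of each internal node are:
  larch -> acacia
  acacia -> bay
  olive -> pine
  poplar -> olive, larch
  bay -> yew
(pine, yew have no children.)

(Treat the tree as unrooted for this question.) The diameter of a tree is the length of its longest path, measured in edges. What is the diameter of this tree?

BFS from pine reaches yew last, at distance 6; BFS from yew confirms no node is farther.
Path: pine-olive-poplar-larch-acacia-bay-yew.

6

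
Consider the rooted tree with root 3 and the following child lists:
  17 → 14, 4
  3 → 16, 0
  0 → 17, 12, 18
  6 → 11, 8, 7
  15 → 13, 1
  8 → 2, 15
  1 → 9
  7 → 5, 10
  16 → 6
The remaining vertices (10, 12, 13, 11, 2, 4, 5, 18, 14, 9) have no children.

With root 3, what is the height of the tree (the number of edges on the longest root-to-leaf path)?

9 sits deepest: 3-16-6-8-15-1-9 — 6 edges from the root.

6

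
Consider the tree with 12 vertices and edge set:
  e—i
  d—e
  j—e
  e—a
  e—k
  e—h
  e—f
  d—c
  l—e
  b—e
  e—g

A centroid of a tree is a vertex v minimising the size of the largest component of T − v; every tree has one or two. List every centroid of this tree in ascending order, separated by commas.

If e is removed the pieces have sizes 2, 1, 1, 1, 1, 1, 1, 1, 1, 1, all ≤ ⌊12/2⌋ = 6.
No neighbour of e does as well, so e is the unique centroid.

e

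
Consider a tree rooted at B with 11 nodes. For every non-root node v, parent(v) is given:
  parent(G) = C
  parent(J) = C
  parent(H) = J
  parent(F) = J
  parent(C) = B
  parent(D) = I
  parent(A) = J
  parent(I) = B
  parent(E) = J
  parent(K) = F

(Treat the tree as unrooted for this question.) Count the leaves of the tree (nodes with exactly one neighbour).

6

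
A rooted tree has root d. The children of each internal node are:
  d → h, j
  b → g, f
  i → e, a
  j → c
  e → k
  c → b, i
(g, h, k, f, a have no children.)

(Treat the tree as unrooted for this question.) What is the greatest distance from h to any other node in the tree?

6

A farthest node from h is k.
The path h–d–j–c–i–e–k has 6 edges.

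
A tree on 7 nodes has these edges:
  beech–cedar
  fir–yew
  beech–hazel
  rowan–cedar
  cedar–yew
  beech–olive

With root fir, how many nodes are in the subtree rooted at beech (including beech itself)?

3

beech's subtree: {beech, olive, hazel}, size 3.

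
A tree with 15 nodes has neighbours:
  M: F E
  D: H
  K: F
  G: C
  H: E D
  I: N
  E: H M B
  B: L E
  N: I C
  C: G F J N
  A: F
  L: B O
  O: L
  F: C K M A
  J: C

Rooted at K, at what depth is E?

3

Climbing from E to the root: E → M → F → K. That's 3 steps.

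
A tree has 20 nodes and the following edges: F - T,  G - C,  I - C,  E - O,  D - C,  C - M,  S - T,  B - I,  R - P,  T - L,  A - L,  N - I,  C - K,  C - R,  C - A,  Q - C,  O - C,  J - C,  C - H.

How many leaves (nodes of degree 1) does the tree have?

13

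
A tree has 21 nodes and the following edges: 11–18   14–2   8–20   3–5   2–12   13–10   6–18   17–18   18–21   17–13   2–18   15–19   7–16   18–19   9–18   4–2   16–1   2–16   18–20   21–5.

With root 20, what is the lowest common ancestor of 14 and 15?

18

Path 14→root: 14 2 18 20; path 15→root: 15 19 18 20.
First common node: 18.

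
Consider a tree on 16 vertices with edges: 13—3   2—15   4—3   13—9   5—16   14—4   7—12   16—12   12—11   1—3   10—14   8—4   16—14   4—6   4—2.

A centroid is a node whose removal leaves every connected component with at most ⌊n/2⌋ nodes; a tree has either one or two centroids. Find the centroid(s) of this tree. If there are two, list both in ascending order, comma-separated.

Delete 4: the remaining components have sizes 7, 4, 2, 1, 1. Max 7 ≤ 8, so 4 is a centroid.
Every other node leaves some component of size > 8, so the centroid is unique.

4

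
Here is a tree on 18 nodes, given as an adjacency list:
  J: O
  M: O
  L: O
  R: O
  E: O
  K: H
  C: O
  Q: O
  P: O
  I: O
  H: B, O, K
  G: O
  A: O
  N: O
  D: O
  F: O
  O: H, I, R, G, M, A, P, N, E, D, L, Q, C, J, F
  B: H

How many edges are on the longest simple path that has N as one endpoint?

3

A farthest node from N is K (B also at distance 3).
The path N–O–H–K has 3 edges.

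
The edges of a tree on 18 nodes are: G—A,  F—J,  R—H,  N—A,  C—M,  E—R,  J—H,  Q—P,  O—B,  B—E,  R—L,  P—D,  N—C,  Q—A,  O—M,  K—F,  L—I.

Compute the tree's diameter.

14

BFS from D reaches K last, at distance 14; BFS from K confirms no node is farther.
Path: D – P – Q – A – N – C – M – O – B – E – R – H – J – F – K.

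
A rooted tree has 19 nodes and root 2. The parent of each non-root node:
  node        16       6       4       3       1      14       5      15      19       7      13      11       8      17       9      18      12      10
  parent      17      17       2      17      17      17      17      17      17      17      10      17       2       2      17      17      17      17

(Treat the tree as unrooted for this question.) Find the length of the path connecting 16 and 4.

3

16–17–2–4: 3 edges.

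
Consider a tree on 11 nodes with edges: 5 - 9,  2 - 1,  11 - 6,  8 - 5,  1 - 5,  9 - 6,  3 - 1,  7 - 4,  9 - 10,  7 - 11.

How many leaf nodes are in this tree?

5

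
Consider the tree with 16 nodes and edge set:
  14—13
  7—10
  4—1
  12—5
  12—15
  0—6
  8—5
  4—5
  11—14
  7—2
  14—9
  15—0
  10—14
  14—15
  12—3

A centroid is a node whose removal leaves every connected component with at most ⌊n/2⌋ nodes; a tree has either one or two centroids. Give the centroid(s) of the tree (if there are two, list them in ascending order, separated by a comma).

15

Removing 15 splits the tree into components of sizes 7, 6, 2; the largest is 7 ≤ ⌊16/2⌋ = 8.
Every other node leaves some component of size > 8, so the centroid is unique.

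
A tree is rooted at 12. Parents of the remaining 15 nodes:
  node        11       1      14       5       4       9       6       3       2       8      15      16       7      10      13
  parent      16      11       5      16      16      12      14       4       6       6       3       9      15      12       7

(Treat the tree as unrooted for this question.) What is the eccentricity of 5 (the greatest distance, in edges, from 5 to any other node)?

6

Distances from 5 peak at 6, attained at 13.
5-16-4-3-15-7-13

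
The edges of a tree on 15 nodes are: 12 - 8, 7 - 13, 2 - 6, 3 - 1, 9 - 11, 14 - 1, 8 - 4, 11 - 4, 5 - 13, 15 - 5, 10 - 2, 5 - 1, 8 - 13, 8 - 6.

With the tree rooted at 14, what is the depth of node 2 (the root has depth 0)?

6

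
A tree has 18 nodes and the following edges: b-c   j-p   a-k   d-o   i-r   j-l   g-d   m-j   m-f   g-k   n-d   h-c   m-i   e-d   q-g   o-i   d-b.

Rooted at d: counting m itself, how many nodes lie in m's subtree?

5

m's subtree: {m, j, f, l, p}, size 5.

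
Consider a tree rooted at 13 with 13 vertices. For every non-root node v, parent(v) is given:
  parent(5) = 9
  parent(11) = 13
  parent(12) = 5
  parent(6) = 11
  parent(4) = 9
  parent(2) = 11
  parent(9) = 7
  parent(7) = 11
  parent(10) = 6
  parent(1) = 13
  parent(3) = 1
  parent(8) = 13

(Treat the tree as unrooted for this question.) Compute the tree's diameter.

A longest path is 3–1–13–11–7–9–5–12, with 7 edges.

7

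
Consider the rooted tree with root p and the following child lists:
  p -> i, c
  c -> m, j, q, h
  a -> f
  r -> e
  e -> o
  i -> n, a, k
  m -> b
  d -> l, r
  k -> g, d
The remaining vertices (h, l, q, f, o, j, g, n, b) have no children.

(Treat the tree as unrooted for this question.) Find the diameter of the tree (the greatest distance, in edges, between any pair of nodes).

A longest path is o–e–r–d–k–i–p–c–m–b, with 9 edges.

9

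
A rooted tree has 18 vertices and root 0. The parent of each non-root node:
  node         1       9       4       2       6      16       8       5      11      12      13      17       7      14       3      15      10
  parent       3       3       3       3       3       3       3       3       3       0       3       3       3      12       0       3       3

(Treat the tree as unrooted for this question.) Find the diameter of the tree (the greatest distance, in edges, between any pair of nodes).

BFS from 14 reaches 17 last, at distance 4; BFS from 17 confirms no node is farther.
Path: 14 - 12 - 0 - 3 - 17.

4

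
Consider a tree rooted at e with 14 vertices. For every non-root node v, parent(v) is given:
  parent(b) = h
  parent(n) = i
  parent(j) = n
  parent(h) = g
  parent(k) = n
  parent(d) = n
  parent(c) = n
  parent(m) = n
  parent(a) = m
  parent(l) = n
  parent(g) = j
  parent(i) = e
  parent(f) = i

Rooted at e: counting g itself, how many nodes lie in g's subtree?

g's subtree: {g, h, b}, size 3.

3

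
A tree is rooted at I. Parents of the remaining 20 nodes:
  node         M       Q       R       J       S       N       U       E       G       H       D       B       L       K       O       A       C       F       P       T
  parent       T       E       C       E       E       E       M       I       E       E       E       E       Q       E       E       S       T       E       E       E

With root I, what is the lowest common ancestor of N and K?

Path N→root: N E I; path K→root: K E I.
First common node: E.

E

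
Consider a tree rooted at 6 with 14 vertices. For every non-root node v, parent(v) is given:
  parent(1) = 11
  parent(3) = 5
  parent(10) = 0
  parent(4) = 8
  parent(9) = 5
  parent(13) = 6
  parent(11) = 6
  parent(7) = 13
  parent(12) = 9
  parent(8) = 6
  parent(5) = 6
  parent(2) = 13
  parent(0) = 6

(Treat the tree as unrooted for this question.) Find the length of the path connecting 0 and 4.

0–6–8–4: 3 edges.

3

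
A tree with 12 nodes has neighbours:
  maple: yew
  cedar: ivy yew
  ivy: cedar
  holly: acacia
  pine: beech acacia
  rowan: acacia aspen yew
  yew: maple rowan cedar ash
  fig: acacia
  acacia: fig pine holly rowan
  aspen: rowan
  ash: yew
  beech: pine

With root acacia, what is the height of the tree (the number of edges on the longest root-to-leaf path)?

4

The longest root-to-leaf path is acacia – rowan – yew – cedar – ivy (4 edges).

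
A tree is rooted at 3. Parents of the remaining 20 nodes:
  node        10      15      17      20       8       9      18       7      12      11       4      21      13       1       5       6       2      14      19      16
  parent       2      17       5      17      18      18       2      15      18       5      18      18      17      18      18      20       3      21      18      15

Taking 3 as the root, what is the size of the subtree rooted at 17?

17's subtree: {17, 15, 20, 13, 7, 16, 6}, size 7.

7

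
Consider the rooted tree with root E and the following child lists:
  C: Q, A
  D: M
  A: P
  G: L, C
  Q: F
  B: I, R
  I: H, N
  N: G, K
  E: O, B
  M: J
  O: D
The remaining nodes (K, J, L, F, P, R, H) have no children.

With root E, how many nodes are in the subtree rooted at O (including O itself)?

Descendants of O (including itself): O, D, M, J. That's 4.

4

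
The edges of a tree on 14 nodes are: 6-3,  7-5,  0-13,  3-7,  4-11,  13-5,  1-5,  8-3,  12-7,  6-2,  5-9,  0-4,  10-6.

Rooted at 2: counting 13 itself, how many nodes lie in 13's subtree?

4

Descendants of 13 (including itself): 13, 0, 4, 11. That's 4.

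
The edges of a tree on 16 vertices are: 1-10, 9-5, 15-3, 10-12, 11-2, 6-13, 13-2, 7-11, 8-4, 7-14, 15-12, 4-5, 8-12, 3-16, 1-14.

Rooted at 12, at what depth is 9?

4

12 – 8 – 4 – 5 – 9 — 4 edges.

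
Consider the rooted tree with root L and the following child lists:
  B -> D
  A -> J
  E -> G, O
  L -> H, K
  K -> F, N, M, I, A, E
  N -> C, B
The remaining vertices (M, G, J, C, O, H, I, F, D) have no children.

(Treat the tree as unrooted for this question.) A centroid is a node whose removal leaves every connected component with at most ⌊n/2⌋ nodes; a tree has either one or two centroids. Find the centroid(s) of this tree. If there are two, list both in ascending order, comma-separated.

K

If K is removed the pieces have sizes 4, 3, 2, 2, 1, 1, 1, all ≤ ⌊15/2⌋ = 7.
Every other node leaves some component of size > 7, so the centroid is unique.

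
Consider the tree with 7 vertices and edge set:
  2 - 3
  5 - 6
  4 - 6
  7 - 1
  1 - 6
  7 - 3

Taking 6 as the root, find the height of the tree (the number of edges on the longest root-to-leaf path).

4

The longest root-to-leaf path is 6 – 1 – 7 – 3 – 2 (4 edges).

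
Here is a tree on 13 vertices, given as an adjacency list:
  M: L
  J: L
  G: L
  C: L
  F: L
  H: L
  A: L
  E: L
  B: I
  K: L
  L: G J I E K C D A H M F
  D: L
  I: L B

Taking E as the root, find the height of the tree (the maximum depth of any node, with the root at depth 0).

3

The longest root-to-leaf path is E – L – I – B (3 edges).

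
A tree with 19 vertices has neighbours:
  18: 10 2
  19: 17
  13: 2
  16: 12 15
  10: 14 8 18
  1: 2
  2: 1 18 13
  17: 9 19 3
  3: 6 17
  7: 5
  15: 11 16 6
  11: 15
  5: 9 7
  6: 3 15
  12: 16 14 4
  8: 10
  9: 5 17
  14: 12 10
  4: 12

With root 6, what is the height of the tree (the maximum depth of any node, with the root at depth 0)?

8

A deepest node is 13, reached by 6 – 15 – 16 – 12 – 14 – 10 – 18 – 2 – 13.
That path has 8 edges, so the height is 8.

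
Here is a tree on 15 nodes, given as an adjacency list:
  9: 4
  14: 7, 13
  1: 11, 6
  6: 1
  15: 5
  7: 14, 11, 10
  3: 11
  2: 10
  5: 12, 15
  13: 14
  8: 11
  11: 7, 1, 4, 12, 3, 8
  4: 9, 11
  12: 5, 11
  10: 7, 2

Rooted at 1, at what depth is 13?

Path from 1 to 13: 1 → 11 → 7 → 14 → 13, which has 4 edges.

4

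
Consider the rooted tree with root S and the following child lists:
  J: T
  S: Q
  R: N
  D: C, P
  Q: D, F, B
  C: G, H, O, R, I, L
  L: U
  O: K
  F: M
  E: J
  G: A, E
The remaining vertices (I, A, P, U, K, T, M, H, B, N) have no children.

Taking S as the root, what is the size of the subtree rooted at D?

The subtree rooted at D contains: D, C, P, R, I, O, G, H, L, N, K, E, A, U, J, T — 16 nodes.

16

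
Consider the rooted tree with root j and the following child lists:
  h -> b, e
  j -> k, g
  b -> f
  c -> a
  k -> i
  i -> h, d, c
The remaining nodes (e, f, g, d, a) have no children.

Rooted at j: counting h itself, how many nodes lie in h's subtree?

Descendants of h (including itself): h, e, b, f. That's 4.

4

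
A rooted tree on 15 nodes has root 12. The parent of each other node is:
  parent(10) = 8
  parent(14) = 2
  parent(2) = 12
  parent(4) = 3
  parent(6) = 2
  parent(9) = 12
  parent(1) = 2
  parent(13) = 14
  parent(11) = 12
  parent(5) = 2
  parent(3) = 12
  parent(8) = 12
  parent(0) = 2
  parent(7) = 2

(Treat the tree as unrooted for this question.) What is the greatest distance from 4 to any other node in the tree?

5

The node farthest from 4 is 13, via 4 – 3 – 12 – 2 – 14 – 13 — 5 edges.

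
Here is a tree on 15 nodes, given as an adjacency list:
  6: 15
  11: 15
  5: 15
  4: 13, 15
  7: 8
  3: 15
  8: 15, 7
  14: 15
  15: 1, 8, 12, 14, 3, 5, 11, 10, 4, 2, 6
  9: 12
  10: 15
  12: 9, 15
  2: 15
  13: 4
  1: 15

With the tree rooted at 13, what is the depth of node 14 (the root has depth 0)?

13–4–15–14 — 3 edges.

3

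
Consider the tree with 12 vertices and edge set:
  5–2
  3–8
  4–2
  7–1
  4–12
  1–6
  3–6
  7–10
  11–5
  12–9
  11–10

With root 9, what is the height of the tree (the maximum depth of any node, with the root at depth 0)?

11

The longest root-to-leaf path is 9-12-4-2-5-11-10-7-1-6-3-8 (11 edges).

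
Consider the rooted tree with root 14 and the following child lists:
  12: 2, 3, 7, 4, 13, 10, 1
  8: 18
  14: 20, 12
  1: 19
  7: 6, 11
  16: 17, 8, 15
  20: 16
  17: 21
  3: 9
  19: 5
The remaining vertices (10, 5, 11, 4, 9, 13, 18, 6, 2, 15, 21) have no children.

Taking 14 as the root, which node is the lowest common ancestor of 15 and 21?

Path 15→root: 15 16 20 14; path 21→root: 21 17 16 20 14.
First common node: 16.

16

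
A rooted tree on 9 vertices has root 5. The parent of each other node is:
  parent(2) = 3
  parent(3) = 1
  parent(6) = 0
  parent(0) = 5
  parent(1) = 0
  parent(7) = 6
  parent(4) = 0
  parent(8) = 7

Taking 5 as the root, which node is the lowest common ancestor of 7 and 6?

7's ancestor chain is 7, 6, 0, 5 and 6's is 6, 0, 5; they first meet at 6.

6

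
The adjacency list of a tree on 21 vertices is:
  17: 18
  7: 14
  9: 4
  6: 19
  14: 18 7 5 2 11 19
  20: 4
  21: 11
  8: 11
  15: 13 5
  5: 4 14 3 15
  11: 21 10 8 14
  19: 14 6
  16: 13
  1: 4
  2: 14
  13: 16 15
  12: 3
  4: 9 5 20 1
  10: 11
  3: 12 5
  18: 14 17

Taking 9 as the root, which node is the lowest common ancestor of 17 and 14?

14

Ancestors of 17 (toward the root): 17, 18, 14, 5, 4, 9.
Ancestors of 14: 14, 5, 4, 9.
The deepest node appearing in both lists is 14.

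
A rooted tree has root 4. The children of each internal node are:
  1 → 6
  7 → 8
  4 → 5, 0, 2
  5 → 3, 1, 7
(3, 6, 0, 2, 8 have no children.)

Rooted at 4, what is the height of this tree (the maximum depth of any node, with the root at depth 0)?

6 sits deepest: 4 → 5 → 1 → 6 — 3 edges from the root.

3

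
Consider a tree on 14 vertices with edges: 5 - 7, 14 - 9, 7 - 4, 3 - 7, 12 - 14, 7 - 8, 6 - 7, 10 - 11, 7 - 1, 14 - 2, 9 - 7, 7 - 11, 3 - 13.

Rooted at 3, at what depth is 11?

3 – 7 – 11 — 2 edges.

2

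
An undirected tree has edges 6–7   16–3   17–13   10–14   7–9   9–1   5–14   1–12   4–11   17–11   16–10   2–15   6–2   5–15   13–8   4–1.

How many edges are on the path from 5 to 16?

5–14–10–16: 3 edges.

3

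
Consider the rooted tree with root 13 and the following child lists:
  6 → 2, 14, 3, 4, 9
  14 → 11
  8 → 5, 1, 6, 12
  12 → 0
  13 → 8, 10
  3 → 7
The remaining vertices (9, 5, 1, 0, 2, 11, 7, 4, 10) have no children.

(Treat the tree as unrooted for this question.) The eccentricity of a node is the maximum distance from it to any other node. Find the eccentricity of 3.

A farthest node from 3 is 10 (0 also at distance 4).
The path 3–6–8–13–10 has 4 edges.

4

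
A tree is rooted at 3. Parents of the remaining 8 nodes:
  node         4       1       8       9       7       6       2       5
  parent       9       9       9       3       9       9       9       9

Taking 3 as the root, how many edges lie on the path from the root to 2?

2

Path from 3 to 2: 3 – 9 – 2, which has 2 edges.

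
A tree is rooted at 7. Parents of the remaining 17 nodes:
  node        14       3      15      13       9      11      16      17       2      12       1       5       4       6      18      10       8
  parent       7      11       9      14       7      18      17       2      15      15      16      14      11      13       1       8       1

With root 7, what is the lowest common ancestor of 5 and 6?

14

Ancestors of 5 (toward the root): 5, 14, 7.
Ancestors of 6: 6, 13, 14, 7.
The deepest node appearing in both lists is 14.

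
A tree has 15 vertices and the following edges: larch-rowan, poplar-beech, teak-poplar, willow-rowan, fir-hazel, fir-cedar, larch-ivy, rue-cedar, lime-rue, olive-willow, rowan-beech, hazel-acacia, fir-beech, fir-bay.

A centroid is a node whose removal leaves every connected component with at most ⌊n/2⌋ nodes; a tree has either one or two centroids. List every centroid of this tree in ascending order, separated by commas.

beech

Removing beech splits the tree into components of sizes 7, 5, 2; the largest is 7 ≤ ⌊15/2⌋ = 7.
No neighbour of beech does as well, so beech is the unique centroid.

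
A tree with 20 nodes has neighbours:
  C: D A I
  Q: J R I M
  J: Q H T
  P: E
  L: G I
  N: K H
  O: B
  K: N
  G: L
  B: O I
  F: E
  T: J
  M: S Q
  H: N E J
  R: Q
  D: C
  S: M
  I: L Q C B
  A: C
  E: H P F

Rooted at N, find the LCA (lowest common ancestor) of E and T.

H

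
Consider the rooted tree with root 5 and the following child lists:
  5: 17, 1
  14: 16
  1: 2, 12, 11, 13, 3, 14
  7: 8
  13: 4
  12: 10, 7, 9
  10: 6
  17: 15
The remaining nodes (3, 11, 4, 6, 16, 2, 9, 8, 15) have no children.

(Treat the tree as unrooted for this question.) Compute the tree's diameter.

6

BFS from 15 reaches 8 last, at distance 6; BFS from 8 confirms no node is farther.
Path: 15–17–5–1–12–7–8.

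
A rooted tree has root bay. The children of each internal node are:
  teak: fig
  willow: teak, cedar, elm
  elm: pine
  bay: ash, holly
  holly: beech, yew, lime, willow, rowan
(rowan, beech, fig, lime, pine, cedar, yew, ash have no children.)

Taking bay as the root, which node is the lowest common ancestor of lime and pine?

Path lime→root: lime holly bay; path pine→root: pine elm willow holly bay.
First common node: holly.

holly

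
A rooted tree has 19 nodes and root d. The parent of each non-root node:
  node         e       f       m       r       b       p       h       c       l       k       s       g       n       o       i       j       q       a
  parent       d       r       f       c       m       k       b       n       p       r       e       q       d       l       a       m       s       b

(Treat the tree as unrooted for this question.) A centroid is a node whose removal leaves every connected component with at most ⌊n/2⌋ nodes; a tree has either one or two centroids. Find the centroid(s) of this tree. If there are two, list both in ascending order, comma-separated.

r

Delete r: the remaining components have sizes 7, 7, 4. Max 7 ≤ 9, so r is a centroid.
Every other node leaves some component of size > 9, so the centroid is unique.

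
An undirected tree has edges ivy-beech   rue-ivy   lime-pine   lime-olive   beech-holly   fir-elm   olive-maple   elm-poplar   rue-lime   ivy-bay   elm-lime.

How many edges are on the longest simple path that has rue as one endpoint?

3

The node farthest from rue is fir (maple, holly, poplar also at distance 3), via rue–lime–elm–fir — 3 edges.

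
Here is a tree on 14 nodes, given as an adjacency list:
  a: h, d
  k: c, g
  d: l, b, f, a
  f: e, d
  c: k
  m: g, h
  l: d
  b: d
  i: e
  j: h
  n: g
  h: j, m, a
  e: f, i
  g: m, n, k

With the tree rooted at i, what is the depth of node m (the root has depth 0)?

6

Climbing from m to the root: m–h–a–d–f–e–i. That's 6 steps.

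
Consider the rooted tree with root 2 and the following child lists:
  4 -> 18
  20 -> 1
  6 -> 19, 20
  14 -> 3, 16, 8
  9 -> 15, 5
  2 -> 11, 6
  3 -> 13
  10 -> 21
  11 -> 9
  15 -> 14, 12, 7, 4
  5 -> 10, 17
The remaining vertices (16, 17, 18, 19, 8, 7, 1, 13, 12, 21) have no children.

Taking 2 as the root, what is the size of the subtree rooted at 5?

4

The subtree rooted at 5 contains: 5, 10, 17, 21 — 4 nodes.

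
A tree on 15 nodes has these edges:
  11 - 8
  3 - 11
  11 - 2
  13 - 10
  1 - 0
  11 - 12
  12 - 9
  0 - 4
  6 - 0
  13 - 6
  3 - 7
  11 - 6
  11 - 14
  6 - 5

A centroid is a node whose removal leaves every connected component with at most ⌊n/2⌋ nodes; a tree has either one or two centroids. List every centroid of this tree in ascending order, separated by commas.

Delete 11: the remaining components have sizes 7, 2, 2, 1, 1, 1. Max 7 ≤ 7, so 11 is a centroid.
No neighbour of 11 does as well, so 11 is the unique centroid.

11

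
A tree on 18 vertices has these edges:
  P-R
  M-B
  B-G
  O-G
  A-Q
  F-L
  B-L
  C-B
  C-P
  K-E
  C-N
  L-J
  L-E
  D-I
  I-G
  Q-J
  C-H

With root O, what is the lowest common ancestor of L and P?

Path L→root: L B G O; path P→root: P C B G O.
First common node: B.

B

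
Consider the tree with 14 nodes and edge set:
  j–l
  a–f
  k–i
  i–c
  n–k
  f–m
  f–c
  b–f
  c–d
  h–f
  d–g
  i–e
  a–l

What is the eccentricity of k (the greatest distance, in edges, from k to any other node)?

Distances from k peak at 6, attained at j.
k – i – c – f – a – l – j

6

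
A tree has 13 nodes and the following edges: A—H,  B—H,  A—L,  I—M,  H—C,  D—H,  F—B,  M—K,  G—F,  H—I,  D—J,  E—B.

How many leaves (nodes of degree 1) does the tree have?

6

The leaves are C, E, G, J, K, L.
That is 6 leaves.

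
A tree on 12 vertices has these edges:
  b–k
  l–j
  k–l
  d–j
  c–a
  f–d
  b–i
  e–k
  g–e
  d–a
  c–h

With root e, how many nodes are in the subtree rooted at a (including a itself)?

3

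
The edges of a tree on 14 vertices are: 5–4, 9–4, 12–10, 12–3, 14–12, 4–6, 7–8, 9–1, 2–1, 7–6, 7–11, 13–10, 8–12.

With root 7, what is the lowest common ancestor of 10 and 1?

Ancestors of 10 (toward the root): 10, 12, 8, 7.
Ancestors of 1: 1, 9, 4, 6, 7.
The deepest node appearing in both lists is 7.

7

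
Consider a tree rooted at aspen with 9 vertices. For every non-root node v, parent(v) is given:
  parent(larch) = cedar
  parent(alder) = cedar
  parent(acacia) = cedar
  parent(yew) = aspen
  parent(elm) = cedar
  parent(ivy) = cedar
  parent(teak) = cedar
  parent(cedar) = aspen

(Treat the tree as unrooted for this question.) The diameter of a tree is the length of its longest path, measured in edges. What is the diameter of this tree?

3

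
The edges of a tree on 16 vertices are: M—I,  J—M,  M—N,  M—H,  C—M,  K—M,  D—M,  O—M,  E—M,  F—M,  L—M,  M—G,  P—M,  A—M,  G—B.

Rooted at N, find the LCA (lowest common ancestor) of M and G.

M

Path M→root: M N; path G→root: G M N.
First common node: M.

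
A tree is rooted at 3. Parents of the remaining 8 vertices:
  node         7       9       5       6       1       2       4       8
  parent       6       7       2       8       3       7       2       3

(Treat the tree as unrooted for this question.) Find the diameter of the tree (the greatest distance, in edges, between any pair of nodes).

6

A longest path is 5 – 2 – 7 – 6 – 8 – 3 – 1, with 6 edges.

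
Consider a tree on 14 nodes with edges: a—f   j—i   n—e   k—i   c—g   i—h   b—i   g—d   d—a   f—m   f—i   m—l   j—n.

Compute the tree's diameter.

8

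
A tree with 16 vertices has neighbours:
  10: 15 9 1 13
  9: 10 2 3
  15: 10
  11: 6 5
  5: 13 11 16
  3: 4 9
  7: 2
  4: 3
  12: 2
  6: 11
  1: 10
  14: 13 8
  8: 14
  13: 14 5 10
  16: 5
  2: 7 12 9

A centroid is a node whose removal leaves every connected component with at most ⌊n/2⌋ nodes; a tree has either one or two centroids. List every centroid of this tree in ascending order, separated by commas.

If 10 is removed the pieces have sizes 7, 6, 1, 1, all ≤ ⌊16/2⌋ = 8.
Every other node leaves some component of size > 8, so the centroid is unique.

10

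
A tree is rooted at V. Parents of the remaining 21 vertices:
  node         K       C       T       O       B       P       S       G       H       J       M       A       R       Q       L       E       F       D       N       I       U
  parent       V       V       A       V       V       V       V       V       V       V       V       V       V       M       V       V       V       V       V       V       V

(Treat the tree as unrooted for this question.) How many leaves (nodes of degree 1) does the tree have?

The leaves are B, C, D, E, F, G, H, I, J, K, L, N, O, P, Q, R, S, T, U.
That is 19 leaves.

19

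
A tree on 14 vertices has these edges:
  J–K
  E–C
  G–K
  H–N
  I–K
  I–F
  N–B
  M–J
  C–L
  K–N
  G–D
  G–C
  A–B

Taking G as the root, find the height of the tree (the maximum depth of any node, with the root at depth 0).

A sits deepest: G–K–N–B–A — 4 edges from the root.

4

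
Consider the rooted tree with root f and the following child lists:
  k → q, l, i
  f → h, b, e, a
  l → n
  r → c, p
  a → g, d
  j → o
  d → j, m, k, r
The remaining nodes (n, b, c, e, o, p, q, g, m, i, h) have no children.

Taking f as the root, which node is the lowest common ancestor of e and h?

Ancestors of e (toward the root): e, f.
Ancestors of h: h, f.
The deepest node appearing in both lists is f.

f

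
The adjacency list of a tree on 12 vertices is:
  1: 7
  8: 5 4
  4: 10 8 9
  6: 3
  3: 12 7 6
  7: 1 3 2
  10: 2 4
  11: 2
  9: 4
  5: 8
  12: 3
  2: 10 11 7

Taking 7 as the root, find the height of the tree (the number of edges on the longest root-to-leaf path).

5

5 sits deepest: 7-2-10-4-8-5 — 5 edges from the root.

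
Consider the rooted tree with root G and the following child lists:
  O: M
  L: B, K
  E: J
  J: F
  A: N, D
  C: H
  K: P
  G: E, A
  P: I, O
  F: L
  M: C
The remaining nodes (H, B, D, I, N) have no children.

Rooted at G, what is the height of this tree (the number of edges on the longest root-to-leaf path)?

A deepest node is H, reached by G–E–J–F–L–K–P–O–M–C–H.
That path has 10 edges, so the height is 10.

10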